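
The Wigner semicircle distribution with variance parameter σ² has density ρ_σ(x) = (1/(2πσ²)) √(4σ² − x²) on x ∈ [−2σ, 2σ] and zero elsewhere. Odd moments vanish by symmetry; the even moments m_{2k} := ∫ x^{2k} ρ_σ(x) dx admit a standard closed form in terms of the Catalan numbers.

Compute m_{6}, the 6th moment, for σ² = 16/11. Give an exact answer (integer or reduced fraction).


By the scaled semicircle moment identity, m_{2k} = σ^{2k} · C_k with k = 3.
C_3 = (1/(k+1)) · C(2k, k) = (1/4) · C(6, 3) = (1/4) · 20 = 5.
σ^{2k} = (σ²)^k = (16/11)^3 = 4096/1331.

Therefore m_{6} = σ^{6} · C_3 = (4096/1331) · 5 = 20480/1331.


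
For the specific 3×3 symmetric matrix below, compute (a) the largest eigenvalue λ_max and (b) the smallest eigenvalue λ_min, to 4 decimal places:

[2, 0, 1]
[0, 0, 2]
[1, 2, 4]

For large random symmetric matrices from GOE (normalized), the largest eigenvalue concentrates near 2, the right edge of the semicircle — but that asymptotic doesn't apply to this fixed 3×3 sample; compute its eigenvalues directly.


Since M is real symmetric, all three eigenvalues are real; they are the roots of det(λI − M) = λ³ − (tr M) λ² + s λ − det M, where s is the sum of the principal 2×2 minors.
tr M = 2 + 0 + 4 = 6.
s = (2·0 − 0²) + (2·4 − 1²) + (0·4 − 2²) = 0 + 7 + (-4) = 3.
det M (expand along row 1) = 2·(-4) − 0·(-2) + 1·0 = -8.
Characteristic polynomial: λ³ − 6λ² + 3λ + 8 = 0.
Substitute λ = y + (tr M)/3 = y + 2.000000 to remove the quadratic term: y³ + p·y + q = 0 with p = s − (tr M)²/3 = -9.000000 and q = −2(tr M)³/27 + (tr M)·s/3 − det M = -2.000000.
Three real roots ⇒ use the trigonometric (Viète) form: r = 2√(−p/3) = 3.464102, φ = arccos(3q/(p·r)) = arccos(0.192450) = 1.377138 rad.
y_k = r·cos(φ/3 − 2πk/3) for k = 0, 1, 2 gives y = 3.105483, -0.223462, -2.882021.
λ_k = y_k + 2.000000 gives λ = 5.1055, 1.7765, -0.8820 (check: the sum is 6.0000 = tr M).

Hence λ_max = 5.1055 and λ_min = -0.8820.


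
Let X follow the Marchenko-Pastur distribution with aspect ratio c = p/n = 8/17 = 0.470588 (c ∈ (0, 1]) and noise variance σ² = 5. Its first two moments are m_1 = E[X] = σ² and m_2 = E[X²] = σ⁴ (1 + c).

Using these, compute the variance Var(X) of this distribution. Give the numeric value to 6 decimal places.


m_1 = E[X] = σ² = 5, so m_1² = 25.
m_2 = E[X²] = σ⁴ (1 + c) = 25 · (1 + 0.470588) = 25 · 1.470588 = 36.764706.
(Note m_2 − m_1² simplifies to c · σ⁴ = 0.470588 · 25.)

Var(X) = m_2 − m_1² = 36.764706 − 25 = 11.764706.


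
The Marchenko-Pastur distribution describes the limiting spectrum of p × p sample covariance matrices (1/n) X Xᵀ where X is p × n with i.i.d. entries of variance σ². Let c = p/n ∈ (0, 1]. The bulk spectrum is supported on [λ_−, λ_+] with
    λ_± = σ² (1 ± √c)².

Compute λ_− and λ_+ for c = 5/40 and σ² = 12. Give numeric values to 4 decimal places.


c = 5/40 = 0.125000; √c = 0.353553.
λ_− = σ² (1 − √c)² = 12 · (1 − 0.353553)² = 12 · (0.646447)² = 5.014719.
λ_+ = σ² (1 + √c)² = 12 · (1 + 0.353553)² = 12 · (1.353553)² = 21.985281.

Rounded to 4 decimal places: λ_− ≈ 5.0147, λ_+ ≈ 21.9853.


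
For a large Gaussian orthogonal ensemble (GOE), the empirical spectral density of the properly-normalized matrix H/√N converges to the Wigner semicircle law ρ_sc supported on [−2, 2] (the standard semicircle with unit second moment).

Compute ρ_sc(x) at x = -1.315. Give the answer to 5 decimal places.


ρ_sc(x) = (1/(2π)) √(4 − x²). With x = -1.315:
  4 − x² = 4 − (-1.315)² = 4 − 1.729225 = 2.270775.
  √(4 − x²) = 1.506909.
  1/(2π) = 0.159155.
  ρ_sc(-1.315) = 0.159155 · 1.506909 = 0.239832.

Rounded to 5 decimal places: ρ_sc(-1.315) ≈ 0.23983.


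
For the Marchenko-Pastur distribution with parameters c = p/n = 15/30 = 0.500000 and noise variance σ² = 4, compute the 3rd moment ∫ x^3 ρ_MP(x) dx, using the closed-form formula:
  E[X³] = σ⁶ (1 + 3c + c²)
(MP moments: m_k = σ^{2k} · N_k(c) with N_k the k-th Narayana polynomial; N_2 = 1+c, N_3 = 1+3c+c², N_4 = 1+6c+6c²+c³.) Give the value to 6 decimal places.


E[X³] = σ⁶ (1 + 3c + c²) (third MP moment). With σ² = 4 (so σ⁶ = 64) and c = 15/30 = 0.500000: E[X³] = 64 · (1 + 3·0.500000 + (0.500000)²) = 64 · 2.750000.

So E[X^3] = 176.000000.


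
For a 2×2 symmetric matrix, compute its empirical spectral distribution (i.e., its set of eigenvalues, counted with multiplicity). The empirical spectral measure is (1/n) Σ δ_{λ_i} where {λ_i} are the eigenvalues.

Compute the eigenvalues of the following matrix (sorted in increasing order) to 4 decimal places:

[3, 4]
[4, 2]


Since M is real symmetric, both eigenvalues are real; they are the roots of det(λI − M) = λ² − (tr M) λ + det M.
tr M = 3 + 2 = 5.
det M = 3·2 − 4² = 6 − 16 = -10.
Characteristic polynomial: λ² − 5λ − 10 = 0.
Discriminant Δ = (tr M)² − 4·det M = 25 − (-40) = 65; √Δ = 8.062258.
λ = (tr M ± √Δ)/2 = (5 ± 8.062258)/2, giving (tr M − √Δ)/2 = -1.5311 and (tr M + √Δ)/2 = 6.5311.

Eigenvalues sorted in increasing order: [-1.5311, 6.5311].


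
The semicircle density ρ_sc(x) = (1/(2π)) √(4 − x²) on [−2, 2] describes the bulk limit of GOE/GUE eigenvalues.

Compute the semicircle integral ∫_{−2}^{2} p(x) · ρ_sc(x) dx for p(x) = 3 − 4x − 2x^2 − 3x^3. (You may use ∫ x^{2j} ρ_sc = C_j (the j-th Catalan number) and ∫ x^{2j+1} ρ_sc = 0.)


Write p(x) = Σ a_i x^i, split into monomials and integrate each against ρ_sc separately.
Using ∫ x^{2j} ρ_sc = C_j = (1/(j+1)) C(2j, j) (Catalan numbers) and ∫ x^{2j+1} ρ_sc = 0 (odd monomials vanish by symmetry):
  i = 0 (even): a_0 · C_{0} = 3 · 1 = 3
  i = 1 (odd): ∫ x^1 ρ_sc = 0 (vanishes)
  i = 2 (even): a_2 · C_{1} = -2 · 1 = -2
  i = 3 (odd): ∫ x^3 ρ_sc = 0 (vanishes)

Summing the contributions: ∫_{−2}^{2} p(x) ρ_sc(x) dx = 3 + (-2) = 1.


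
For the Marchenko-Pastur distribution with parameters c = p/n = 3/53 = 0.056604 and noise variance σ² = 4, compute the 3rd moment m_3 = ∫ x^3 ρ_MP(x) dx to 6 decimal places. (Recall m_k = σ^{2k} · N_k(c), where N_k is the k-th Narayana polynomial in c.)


E[X³] = σ⁶ (1 + 3c + c²) (third MP moment). With σ² = 4 (so σ⁶ = 64) and c = 3/53 = 0.056604: E[X³] = 64 · (1 + 3·0.056604 + (0.056604)²) = 64 · 1.173015.

So E[X^3] = 75.072980.


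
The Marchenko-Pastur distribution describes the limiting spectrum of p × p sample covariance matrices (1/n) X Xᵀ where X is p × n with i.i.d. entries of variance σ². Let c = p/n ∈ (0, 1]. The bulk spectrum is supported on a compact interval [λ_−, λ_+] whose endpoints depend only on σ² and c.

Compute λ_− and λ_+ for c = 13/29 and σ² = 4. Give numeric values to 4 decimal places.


c = 13/29 = 0.448276; √c = 0.669534.
λ_− = σ² (1 − √c)² = 4 · (1 − 0.669534)² = 4 · (0.330466)² = 0.436831.
λ_+ = σ² (1 + √c)² = 4 · (1 + 0.669534)² = 4 · (1.669534)² = 11.149376.

Rounded to 4 decimal places: λ_− ≈ 0.4368, λ_+ ≈ 11.1494.


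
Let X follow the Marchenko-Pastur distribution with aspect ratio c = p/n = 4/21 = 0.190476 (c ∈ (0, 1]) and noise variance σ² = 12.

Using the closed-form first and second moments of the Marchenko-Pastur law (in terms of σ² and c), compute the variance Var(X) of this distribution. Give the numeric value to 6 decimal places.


Recall the MP moments m_1 = E[X] = σ² and m_2 = E[X²] = σ⁴ (1 + c).
m_1 = E[X] = σ² = 12, so m_1² = 144.
m_2 = E[X²] = σ⁴ (1 + c) = 144 · (1 + 0.190476) = 144 · 1.190476 = 171.428571.
(Note m_2 − m_1² simplifies to c · σ⁴ = 0.190476 · 144.)

Var(X) = m_2 − m_1² = 171.428571 − 144 = 27.428571.


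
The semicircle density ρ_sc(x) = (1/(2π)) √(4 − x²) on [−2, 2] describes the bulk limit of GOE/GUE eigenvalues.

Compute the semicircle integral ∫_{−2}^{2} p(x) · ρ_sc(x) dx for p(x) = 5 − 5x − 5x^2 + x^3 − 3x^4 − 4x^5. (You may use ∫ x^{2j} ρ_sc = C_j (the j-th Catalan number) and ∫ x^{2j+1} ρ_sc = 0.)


Write p(x) = Σ a_i x^i, split into monomials and integrate each against ρ_sc separately.
Using ∫ x^{2j} ρ_sc = C_j = (1/(j+1)) C(2j, j) (Catalan numbers) and ∫ x^{2j+1} ρ_sc = 0 (odd monomials vanish by symmetry):
  i = 0 (even): a_0 · C_{0} = 5 · 1 = 5
  i = 1 (odd): ∫ x^1 ρ_sc = 0 (vanishes)
  i = 2 (even): a_2 · C_{1} = -5 · 1 = -5
  i = 3 (odd): ∫ x^3 ρ_sc = 0 (vanishes)
  i = 4 (even): a_4 · C_{2} = -3 · 2 = -6
  i = 5 (odd): ∫ x^5 ρ_sc = 0 (vanishes)

Summing the contributions: ∫_{−2}^{2} p(x) ρ_sc(x) dx = 5 + (-5) + (-6) = -6.


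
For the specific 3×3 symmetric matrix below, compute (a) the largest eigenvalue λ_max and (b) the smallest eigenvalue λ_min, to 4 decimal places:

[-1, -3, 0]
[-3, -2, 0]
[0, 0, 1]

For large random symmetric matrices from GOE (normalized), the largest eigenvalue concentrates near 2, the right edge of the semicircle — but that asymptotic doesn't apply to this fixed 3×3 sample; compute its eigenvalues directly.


Since M is real symmetric, all three eigenvalues are real; they are the roots of det(λI − M) = λ³ − (tr M) λ² + s λ − det M, where s is the sum of the principal 2×2 minors.
tr M = -1 + (-2) + 1 = -2.
s = ((-1)·(-2) − (-3)²) + ((-1)·1 − 0²) + ((-2)·1 − 0²) = -7 + (-1) + (-2) = -10.
det M (expand along row 1) = (-1)·(-2) − (-3)·(-3) + 0·0 = -7.
Characteristic polynomial: λ³ + 2λ² − 10λ + 7 = 0.
Substitute λ = y + (tr M)/3 = y − 0.666667 to remove the quadratic term: y³ + p·y + q = 0 with p = s − (tr M)²/3 = -11.333333 and q = −2(tr M)³/27 + (tr M)·s/3 − det M = 14.259259.
Three real roots ⇒ use the trigonometric (Viète) form: r = 2√(−p/3) = 3.887301, φ = arccos(3q/(p·r)) = arccos(-0.970985) = 2.900111 rad.
y_k = r·cos(φ/3 − 2πk/3) for k = 0, 1, 2 gives y = 2.208048, 1.666667, -3.874715.
λ_k = y_k − 0.666667 gives λ = 1.5414, 1.0000, -4.5414 (check: the sum is -2.0000 = tr M).

Hence λ_max = 1.5414 and λ_min = -4.5414.


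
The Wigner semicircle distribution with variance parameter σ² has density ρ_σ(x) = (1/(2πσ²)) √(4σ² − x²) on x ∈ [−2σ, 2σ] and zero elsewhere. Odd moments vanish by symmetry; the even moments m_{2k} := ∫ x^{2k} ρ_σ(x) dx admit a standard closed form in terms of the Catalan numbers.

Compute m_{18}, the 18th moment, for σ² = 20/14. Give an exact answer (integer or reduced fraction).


By the scaled semicircle moment identity, m_{2k} = σ^{2k} · C_k with k = 9.
C_9 = (1/(k+1)) · C(2k, k) = (1/10) · C(18, 9) = (1/10) · 48620 = 4862.
σ^{2k} = (σ²)^k = (20/14)^9 = 1000000000/40353607.

Therefore m_{18} = σ^{18} · C_9 = (1000000000/40353607) · 4862 = 4862000000000/40353607.


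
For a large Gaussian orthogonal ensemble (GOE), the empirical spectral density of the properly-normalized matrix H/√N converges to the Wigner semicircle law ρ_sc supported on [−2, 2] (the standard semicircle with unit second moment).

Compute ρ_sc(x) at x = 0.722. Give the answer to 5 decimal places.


ρ_sc(x) = (1/(2π)) √(4 − x²). With x = 0.722:
  4 − x² = 4 − (0.722)² = 4 − 0.521284 = 3.478716.
  √(4 − x²) = 1.865132.
  1/(2π) = 0.159155.
  ρ_sc(0.722) = 0.159155 · 1.865132 = 0.296845.

Rounded to 5 decimal places: ρ_sc(0.722) ≈ 0.29684.


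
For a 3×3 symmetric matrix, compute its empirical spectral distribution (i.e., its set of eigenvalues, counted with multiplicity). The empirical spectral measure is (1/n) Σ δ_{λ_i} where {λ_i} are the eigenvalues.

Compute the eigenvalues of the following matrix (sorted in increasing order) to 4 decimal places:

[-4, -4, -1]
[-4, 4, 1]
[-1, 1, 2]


Since M is real symmetric, all three eigenvalues are real; they are the roots of det(λI − M) = λ³ − (tr M) λ² + s λ − det M, where s is the sum of the principal 2×2 minors.
tr M = -4 + 4 + 2 = 2.
s = ((-4)·4 − (-4)²) + ((-4)·2 − (-1)²) + (4·2 − 1²) = -32 + (-9) + 7 = -34.
det M (expand along row 1) = (-4)·7 − (-4)·(-7) + (-1)·0 = -56.
Characteristic polynomial: λ³ − 2λ² − 34λ + 56 = 0.
Substitute λ = y + (tr M)/3 = y + 0.666667 to remove the quadratic term: y³ + p·y + q = 0 with p = s − (tr M)²/3 = -35.333333 and q = −2(tr M)³/27 + (tr M)·s/3 − det M = 32.740741.
Three real roots ⇒ use the trigonometric (Viète) form: r = 2√(−p/3) = 6.863753, φ = arccos(3q/(p·r)) = arccos(-0.405008) = 1.987784 rad.
y_k = r·cos(φ/3 − 2πk/3) for k = 0, 1, 2 gives y = 5.411375, 0.950964, -6.362339.
λ_k = y_k + 0.666667 gives λ = 6.0780, 1.6176, -5.6957 (check: the sum is 2.0000 = tr M).

Eigenvalues sorted in increasing order: [-5.6957, 1.6176, 6.0780].


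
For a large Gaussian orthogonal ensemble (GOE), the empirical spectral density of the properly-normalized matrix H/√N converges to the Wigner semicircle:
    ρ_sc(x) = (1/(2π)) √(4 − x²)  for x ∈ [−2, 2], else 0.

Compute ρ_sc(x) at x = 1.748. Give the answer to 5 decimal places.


ρ_sc(x) = (1/(2π)) √(4 − x²). With x = 1.748:
  4 − x² = 4 − (1.748)² = 4 − 3.055504 = 0.944496.
  √(4 − x²) = 0.971852.
  1/(2π) = 0.159155.
  ρ_sc(1.748) = 0.159155 · 0.971852 = 0.154675.

Rounded to 5 decimal places: ρ_sc(1.748) ≈ 0.15468.


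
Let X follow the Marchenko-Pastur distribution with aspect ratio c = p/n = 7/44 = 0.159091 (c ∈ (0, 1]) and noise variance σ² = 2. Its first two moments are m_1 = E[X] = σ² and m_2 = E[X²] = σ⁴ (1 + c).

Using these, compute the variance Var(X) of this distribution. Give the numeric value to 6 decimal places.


m_1 = E[X] = σ² = 2, so m_1² = 4.
m_2 = E[X²] = σ⁴ (1 + c) = 4 · (1 + 0.159091) = 4 · 1.159091 = 4.636364.
(Note m_2 − m_1² simplifies to c · σ⁴ = 0.159091 · 4.)

Var(X) = m_2 − m_1² = 4.636364 − 4 = 0.636364.


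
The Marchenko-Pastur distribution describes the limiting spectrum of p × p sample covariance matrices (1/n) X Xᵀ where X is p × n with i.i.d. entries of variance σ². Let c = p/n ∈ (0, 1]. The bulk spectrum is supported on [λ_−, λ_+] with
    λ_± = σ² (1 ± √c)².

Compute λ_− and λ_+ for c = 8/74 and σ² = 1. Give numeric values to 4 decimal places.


c = 8/74 = 0.108108; √c = 0.328798.
λ_− = σ² (1 − √c)² = 1 · (1 − 0.328798)² = 1 · (0.671202)² = 0.450512.
λ_+ = σ² (1 + √c)² = 1 · (1 + 0.328798)² = 1 · (1.328798)² = 1.765704.

Rounded to 4 decimal places: λ_− ≈ 0.4505, λ_+ ≈ 1.7657.


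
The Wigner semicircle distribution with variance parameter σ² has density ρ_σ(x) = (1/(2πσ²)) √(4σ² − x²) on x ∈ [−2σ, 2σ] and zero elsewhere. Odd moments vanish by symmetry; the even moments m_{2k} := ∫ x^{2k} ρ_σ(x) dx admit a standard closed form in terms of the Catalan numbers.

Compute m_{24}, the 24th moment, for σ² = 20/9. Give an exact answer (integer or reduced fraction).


By the scaled semicircle moment identity, m_{2k} = σ^{2k} · C_k with k = 12.
C_12 = (1/(k+1)) · C(2k, k) = (1/13) · C(24, 12) = (1/13) · 2704156 = 208012.
σ^{2k} = (σ²)^k = (20/9)^12 = 4096000000000000/282429536481.

Therefore m_{24} = σ^{24} · C_12 = (4096000000000000/282429536481) · 208012 = 852017152000000000000/282429536481.


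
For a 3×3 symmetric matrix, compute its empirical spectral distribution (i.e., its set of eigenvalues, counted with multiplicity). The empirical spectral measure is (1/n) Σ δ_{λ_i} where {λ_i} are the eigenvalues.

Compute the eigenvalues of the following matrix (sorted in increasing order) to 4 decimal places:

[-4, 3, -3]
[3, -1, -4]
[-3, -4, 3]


Since M is real symmetric, all three eigenvalues are real; they are the roots of det(λI − M) = λ³ − (tr M) λ² + s λ − det M, where s is the sum of the principal 2×2 minors.
tr M = -4 + (-1) + 3 = -2.
s = ((-4)·(-1) − 3²) + ((-4)·3 − (-3)²) + ((-1)·3 − (-4)²) = -5 + (-21) + (-19) = -45.
det M (expand along row 1) = (-4)·(-19) − 3·(-3) + (-3)·(-15) = 130.
Characteristic polynomial: λ³ + 2λ² − 45λ − 130 = 0.
Substitute λ = y + (tr M)/3 = y − 0.666667 to remove the quadratic term: y³ + p·y + q = 0 with p = s − (tr M)²/3 = -46.333333 and q = −2(tr M)³/27 + (tr M)·s/3 − det M = -99.407407.
Three real roots ⇒ use the trigonometric (Viète) form: r = 2√(−p/3) = 7.859884, φ = arccos(3q/(p·r)) = arccos(0.818899) = 0.611306 rad.
y_k = r·cos(φ/3 − 2πk/3) for k = 0, 1, 2 gives y = 7.697270, -2.471188, -5.226082.
λ_k = y_k − 0.666667 gives λ = 7.0306, -3.1379, -5.8927 (check: the sum is -2.0000 = tr M).

Eigenvalues sorted in increasing order: [-5.8927, -3.1379, 7.0306].


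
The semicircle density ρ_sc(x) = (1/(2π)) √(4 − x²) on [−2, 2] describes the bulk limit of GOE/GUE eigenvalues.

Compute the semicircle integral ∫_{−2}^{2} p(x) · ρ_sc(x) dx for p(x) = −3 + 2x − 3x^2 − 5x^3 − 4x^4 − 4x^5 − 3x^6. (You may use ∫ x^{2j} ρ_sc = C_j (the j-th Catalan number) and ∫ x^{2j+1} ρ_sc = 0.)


Write p(x) = Σ a_i x^i, split into monomials and integrate each against ρ_sc separately.
Using ∫ x^{2j} ρ_sc = C_j = (1/(j+1)) C(2j, j) (Catalan numbers) and ∫ x^{2j+1} ρ_sc = 0 (odd monomials vanish by symmetry):
  i = 0 (even): a_0 · C_{0} = -3 · 1 = -3
  i = 1 (odd): ∫ x^1 ρ_sc = 0 (vanishes)
  i = 2 (even): a_2 · C_{1} = -3 · 1 = -3
  i = 3 (odd): ∫ x^3 ρ_sc = 0 (vanishes)
  i = 4 (even): a_4 · C_{2} = -4 · 2 = -8
  i = 5 (odd): ∫ x^5 ρ_sc = 0 (vanishes)
  i = 6 (even): a_6 · C_{3} = -3 · 5 = -15

Summing the contributions: ∫_{−2}^{2} p(x) ρ_sc(x) dx = (-3) + (-3) + (-8) + (-15) = -29.


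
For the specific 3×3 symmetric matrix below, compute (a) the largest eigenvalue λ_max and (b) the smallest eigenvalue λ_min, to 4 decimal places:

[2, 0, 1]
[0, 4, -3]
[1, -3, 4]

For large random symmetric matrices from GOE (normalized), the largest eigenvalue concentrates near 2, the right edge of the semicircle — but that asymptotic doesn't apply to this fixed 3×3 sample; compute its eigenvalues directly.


Since M is real symmetric, all three eigenvalues are real; they are the roots of det(λI − M) = λ³ − (tr M) λ² + s λ − det M, where s is the sum of the principal 2×2 minors.
tr M = 2 + 4 + 4 = 10.
s = (2·4 − 0²) + (2·4 − 1²) + (4·4 − (-3)²) = 8 + 7 + 7 = 22.
det M (expand along row 1) = 2·7 − 0·3 + 1·(-4) = 10.
Characteristic polynomial: λ³ − 10λ² + 22λ − 10 = 0.
Substitute λ = y + (tr M)/3 = y + 3.333333 to remove the quadratic term: y³ + p·y + q = 0 with p = s − (tr M)²/3 = -11.333333 and q = −2(tr M)³/27 + (tr M)·s/3 − det M = -10.740741.
Three real roots ⇒ use the trigonometric (Viète) form: r = 2√(−p/3) = 3.887301, φ = arccos(3q/(p·r)) = arccos(0.731391) = 0.750437 rad.
y_k = r·cos(φ/3 − 2πk/3) for k = 0, 1, 2 gives y = 3.766314, -1.049796, -2.716518.
λ_k = y_k + 3.333333 gives λ = 7.0996, 2.2835, 0.6168 (check: the sum is 10.0000 = tr M).

Hence λ_max = 7.0996 and λ_min = 0.6168.


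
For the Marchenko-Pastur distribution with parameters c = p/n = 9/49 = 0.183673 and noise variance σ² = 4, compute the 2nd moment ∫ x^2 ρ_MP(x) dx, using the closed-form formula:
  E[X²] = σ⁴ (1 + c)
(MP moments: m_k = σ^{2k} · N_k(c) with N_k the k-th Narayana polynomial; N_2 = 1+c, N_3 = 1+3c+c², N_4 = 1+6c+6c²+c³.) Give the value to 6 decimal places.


E[X²] = σ⁴ (1 + c) (second MP moment). With σ² = 4 (so σ⁴ = 16) and c = 9/49 = 0.183673: E[X²] = 16 · (1 + 0.183673) = 16 · 1.183673.

So E[X^2] = 18.938776.


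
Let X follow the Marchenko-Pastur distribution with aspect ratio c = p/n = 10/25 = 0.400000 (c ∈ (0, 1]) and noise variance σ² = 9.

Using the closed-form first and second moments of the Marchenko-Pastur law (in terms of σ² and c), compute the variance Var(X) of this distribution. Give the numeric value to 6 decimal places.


Recall the MP moments m_1 = E[X] = σ² and m_2 = E[X²] = σ⁴ (1 + c).
m_1 = E[X] = σ² = 9, so m_1² = 81.
m_2 = E[X²] = σ⁴ (1 + c) = 81 · (1 + 0.400000) = 81 · 1.400000 = 113.400000.
(Note m_2 − m_1² simplifies to c · σ⁴ = 0.400000 · 81.)

Var(X) = m_2 − m_1² = 113.400000 − 81 = 32.400000.


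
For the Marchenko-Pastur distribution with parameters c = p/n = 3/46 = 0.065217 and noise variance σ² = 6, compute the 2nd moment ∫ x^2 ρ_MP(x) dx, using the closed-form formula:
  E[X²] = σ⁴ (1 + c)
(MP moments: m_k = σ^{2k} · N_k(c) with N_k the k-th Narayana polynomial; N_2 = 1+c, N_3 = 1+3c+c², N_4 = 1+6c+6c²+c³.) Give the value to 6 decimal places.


E[X²] = σ⁴ (1 + c) (second MP moment). With σ² = 6 (so σ⁴ = 36) and c = 3/46 = 0.065217: E[X²] = 36 · (1 + 0.065217) = 36 · 1.065217.

So E[X^2] = 38.347826.


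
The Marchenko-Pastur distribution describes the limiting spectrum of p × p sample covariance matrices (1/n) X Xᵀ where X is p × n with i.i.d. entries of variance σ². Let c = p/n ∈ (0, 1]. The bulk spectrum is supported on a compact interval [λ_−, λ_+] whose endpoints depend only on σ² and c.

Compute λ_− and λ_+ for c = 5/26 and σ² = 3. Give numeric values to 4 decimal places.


c = 5/26 = 0.192308; √c = 0.438529.
λ_− = σ² (1 − √c)² = 3 · (1 − 0.438529)² = 3 · (0.561471)² = 0.945749.
λ_+ = σ² (1 + √c)² = 3 · (1 + 0.438529)² = 3 · (1.438529)² = 6.208097.

Rounded to 4 decimal places: λ_− ≈ 0.9457, λ_+ ≈ 6.2081.


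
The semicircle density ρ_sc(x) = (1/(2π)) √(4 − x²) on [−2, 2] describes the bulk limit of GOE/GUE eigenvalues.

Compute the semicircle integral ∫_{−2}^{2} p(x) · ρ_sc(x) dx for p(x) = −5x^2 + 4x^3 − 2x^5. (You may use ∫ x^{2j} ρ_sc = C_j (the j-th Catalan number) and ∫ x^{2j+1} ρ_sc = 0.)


Write p(x) = Σ a_i x^i, split into monomials and integrate each against ρ_sc separately.
Using ∫ x^{2j} ρ_sc = C_j = (1/(j+1)) C(2j, j) (Catalan numbers) and ∫ x^{2j+1} ρ_sc = 0 (odd monomials vanish by symmetry):
  i = 2 (even): a_2 · C_{1} = -5 · 1 = -5
  i = 3 (odd): ∫ x^3 ρ_sc = 0 (vanishes)
  i = 5 (odd): ∫ x^5 ρ_sc = 0 (vanishes)

Summing the contributions: ∫_{−2}^{2} p(x) ρ_sc(x) dx = -5.


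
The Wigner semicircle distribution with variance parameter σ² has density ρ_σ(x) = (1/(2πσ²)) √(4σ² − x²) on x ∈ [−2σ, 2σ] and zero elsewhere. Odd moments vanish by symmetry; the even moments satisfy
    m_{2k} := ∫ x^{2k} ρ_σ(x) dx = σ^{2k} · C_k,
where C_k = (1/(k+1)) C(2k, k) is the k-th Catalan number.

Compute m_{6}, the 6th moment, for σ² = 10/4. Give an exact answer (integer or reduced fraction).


By the scaled semicircle moment identity, m_{2k} = σ^{2k} · C_k with k = 3.
C_3 = (1/(k+1)) · C(2k, k) = (1/4) · C(6, 3) = (1/4) · 20 = 5.
σ^{2k} = (σ²)^k = (10/4)^3 = 125/8.

Therefore m_{6} = σ^{6} · C_3 = (125/8) · 5 = 625/8.


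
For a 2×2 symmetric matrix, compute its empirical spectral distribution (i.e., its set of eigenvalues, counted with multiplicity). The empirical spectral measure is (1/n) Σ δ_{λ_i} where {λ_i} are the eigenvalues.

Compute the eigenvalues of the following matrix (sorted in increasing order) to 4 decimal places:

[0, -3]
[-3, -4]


Since M is real symmetric, both eigenvalues are real; they are the roots of det(λI − M) = λ² − (tr M) λ + det M.
tr M = 0 + (-4) = -4.
det M = 0·(-4) − (-3)² = 0 − 9 = -9.
Characteristic polynomial: λ² + 4λ − 9 = 0.
Discriminant Δ = (tr M)² − 4·det M = 16 − (-36) = 52; √Δ = 7.211103.
λ = (tr M ± √Δ)/2 = (-4 ± 7.211103)/2, giving (tr M − √Δ)/2 = -5.6056 and (tr M + √Δ)/2 = 1.6056.

Eigenvalues sorted in increasing order: [-5.6056, 1.6056].


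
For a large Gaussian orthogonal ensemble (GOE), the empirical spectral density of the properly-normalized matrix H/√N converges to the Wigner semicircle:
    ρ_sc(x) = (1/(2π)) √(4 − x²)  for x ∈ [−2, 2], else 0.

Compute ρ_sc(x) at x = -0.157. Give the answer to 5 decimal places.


ρ_sc(x) = (1/(2π)) √(4 − x²). With x = -0.157:
  4 − x² = 4 − (-0.157)² = 4 − 0.024649 = 3.975351.
  √(4 − x²) = 1.993828.
  1/(2π) = 0.159155.
  ρ_sc(-0.157) = 0.159155 · 1.993828 = 0.317328.

Rounded to 5 decimal places: ρ_sc(-0.157) ≈ 0.31733.


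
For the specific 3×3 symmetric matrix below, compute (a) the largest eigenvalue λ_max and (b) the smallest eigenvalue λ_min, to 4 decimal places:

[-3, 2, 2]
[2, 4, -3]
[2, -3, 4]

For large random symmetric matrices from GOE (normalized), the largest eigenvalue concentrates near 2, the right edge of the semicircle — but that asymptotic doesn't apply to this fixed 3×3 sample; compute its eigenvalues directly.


Since M is real symmetric, all three eigenvalues are real; they are the roots of det(λI − M) = λ³ − (tr M) λ² + s λ − det M, where s is the sum of the principal 2×2 minors.
tr M = -3 + 4 + 4 = 5.
s = ((-3)·4 − 2²) + ((-3)·4 − 2²) + (4·4 − (-3)²) = -16 + (-16) + 7 = -25.
det M (expand along row 1) = (-3)·7 − 2·14 + 2·(-14) = -77.
Characteristic polynomial: λ³ − 5λ² − 25λ + 77 = 0.
Substitute λ = y + (tr M)/3 = y + 1.666667 to remove the quadratic term: y³ + p·y + q = 0 with p = s − (tr M)²/3 = -33.333333 and q = −2(tr M)³/27 + (tr M)·s/3 − det M = 26.074074.
Three real roots ⇒ use the trigonometric (Viète) form: r = 2√(−p/3) = 6.666667, φ = arccos(3q/(p·r)) = arccos(-0.352000) = 1.930503 rad.
y_k = r·cos(φ/3 − 2πk/3) for k = 0, 1, 2 gives y = 5.333333, 0.797435, -6.130768.
λ_k = y_k + 1.666667 gives λ = 7.0000, 2.4641, -4.4641 (check: the sum is 5.0000 = tr M).

Hence λ_max = 7.0000 and λ_min = -4.4641.


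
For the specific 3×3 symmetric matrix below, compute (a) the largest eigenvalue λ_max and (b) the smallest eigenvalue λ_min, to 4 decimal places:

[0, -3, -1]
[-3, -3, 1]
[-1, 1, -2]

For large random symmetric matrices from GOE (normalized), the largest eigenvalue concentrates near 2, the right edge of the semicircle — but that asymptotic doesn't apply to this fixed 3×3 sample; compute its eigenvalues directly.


Since M is real symmetric, all three eigenvalues are real; they are the roots of det(λI − M) = λ³ − (tr M) λ² + s λ − det M, where s is the sum of the principal 2×2 minors.
tr M = 0 + (-3) + (-2) = -5.
s = (0·(-3) − (-3)²) + (0·(-2) − (-1)²) + ((-3)·(-2) − 1²) = -9 + (-1) + 5 = -5.
det M (expand along row 1) = 0·5 − (-3)·7 + (-1)·(-6) = 27.
Characteristic polynomial: λ³ + 5λ² − 5λ − 27 = 0.
Substitute λ = y + (tr M)/3 = y − 1.666667 to remove the quadratic term: y³ + p·y + q = 0 with p = s − (tr M)²/3 = -13.333333 and q = −2(tr M)³/27 + (tr M)·s/3 − det M = -9.407407.
Three real roots ⇒ use the trigonometric (Viète) form: r = 2√(−p/3) = 4.216370, φ = arccos(3q/(p·r)) = arccos(0.502012) = 1.044873 rad.
y_k = r·cos(φ/3 − 2πk/3) for k = 0, 1, 2 gives y = 3.963208, -0.735382, -3.227826.
λ_k = y_k − 1.666667 gives λ = 2.2965, -2.4020, -4.8945 (check: the sum is -5.0000 = tr M).

Hence λ_max = 2.2965 and λ_min = -4.8945.


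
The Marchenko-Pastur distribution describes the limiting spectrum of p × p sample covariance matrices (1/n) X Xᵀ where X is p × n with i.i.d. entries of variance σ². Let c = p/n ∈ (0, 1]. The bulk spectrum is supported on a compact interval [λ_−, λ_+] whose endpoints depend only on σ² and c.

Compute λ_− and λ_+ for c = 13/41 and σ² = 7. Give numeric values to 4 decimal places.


c = 13/41 = 0.317073; √c = 0.563093.
λ_− = σ² (1 − √c)² = 7 · (1 − 0.563093)² = 7 · (0.436907)² = 1.336217.
λ_+ = σ² (1 + √c)² = 7 · (1 + 0.563093)² = 7 · (1.563093)² = 17.102807.

Rounded to 4 decimal places: λ_− ≈ 1.3362, λ_+ ≈ 17.1028.


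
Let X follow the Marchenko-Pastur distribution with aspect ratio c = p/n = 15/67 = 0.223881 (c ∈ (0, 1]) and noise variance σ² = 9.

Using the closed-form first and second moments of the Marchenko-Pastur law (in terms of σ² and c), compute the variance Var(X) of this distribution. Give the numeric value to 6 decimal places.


Recall the MP moments m_1 = E[X] = σ² and m_2 = E[X²] = σ⁴ (1 + c).
m_1 = E[X] = σ² = 9, so m_1² = 81.
m_2 = E[X²] = σ⁴ (1 + c) = 81 · (1 + 0.223881) = 81 · 1.223881 = 99.134328.
(Note m_2 − m_1² simplifies to c · σ⁴ = 0.223881 · 81.)

Var(X) = m_2 − m_1² = 99.134328 − 81 = 18.134328.


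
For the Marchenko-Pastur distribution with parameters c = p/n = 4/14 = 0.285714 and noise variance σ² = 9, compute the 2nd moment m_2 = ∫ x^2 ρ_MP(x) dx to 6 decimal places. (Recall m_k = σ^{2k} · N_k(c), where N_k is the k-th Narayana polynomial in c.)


E[X²] = σ⁴ (1 + c) (second MP moment). With σ² = 9 (so σ⁴ = 81) and c = 4/14 = 0.285714: E[X²] = 81 · (1 + 0.285714) = 81 · 1.285714.

So E[X^2] = 104.142857.


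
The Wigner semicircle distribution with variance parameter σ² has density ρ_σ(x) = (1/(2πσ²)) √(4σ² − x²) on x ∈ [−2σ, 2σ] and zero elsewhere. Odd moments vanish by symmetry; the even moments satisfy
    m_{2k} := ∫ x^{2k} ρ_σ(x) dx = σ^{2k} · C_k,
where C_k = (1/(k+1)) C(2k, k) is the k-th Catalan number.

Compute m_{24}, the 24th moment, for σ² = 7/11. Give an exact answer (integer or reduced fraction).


By the scaled semicircle moment identity, m_{2k} = σ^{2k} · C_k with k = 12.
C_12 = (1/(k+1)) · C(2k, k) = (1/13) · C(24, 12) = (1/13) · 2704156 = 208012.
σ^{2k} = (σ²)^k = (7/11)^12 = 13841287201/3138428376721.

Therefore m_{24} = σ^{24} · C_12 = (13841287201/3138428376721) · 208012 = 2879153833254412/3138428376721.


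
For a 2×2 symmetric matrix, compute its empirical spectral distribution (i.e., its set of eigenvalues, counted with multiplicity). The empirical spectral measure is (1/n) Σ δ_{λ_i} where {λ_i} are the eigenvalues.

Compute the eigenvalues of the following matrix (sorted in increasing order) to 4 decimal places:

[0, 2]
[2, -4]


Since M is real symmetric, both eigenvalues are real; they are the roots of det(λI − M) = λ² − (tr M) λ + det M.
tr M = 0 + (-4) = -4.
det M = 0·(-4) − 2² = 0 − 4 = -4.
Characteristic polynomial: λ² + 4λ − 4 = 0.
Discriminant Δ = (tr M)² − 4·det M = 16 − (-16) = 32; √Δ = 5.656854.
λ = (tr M ± √Δ)/2 = (-4 ± 5.656854)/2, giving (tr M − √Δ)/2 = -4.8284 and (tr M + √Δ)/2 = 0.8284.

Eigenvalues sorted in increasing order: [-4.8284, 0.8284].


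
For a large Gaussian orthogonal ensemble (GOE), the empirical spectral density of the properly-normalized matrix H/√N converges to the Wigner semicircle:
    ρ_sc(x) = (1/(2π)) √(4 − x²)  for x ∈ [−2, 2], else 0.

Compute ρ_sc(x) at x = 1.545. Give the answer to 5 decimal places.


ρ_sc(x) = (1/(2π)) √(4 − x²). With x = 1.545:
  4 − x² = 4 − (1.545)² = 4 − 2.387025 = 1.612975.
  √(4 − x²) = 1.270030.
  1/(2π) = 0.159155.
  ρ_sc(1.545) = 0.159155 · 1.270030 = 0.202131.

Rounded to 5 decimal places: ρ_sc(1.545) ≈ 0.20213.


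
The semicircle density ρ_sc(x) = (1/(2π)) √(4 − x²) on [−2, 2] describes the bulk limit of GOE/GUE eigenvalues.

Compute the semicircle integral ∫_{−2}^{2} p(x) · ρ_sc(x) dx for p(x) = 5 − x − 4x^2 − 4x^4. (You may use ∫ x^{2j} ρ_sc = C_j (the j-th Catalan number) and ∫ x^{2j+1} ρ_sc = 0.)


Write p(x) = Σ a_i x^i, split into monomials and integrate each against ρ_sc separately.
Using ∫ x^{2j} ρ_sc = C_j = (1/(j+1)) C(2j, j) (Catalan numbers) and ∫ x^{2j+1} ρ_sc = 0 (odd monomials vanish by symmetry):
  i = 0 (even): a_0 · C_{0} = 5 · 1 = 5
  i = 1 (odd): ∫ x^1 ρ_sc = 0 (vanishes)
  i = 2 (even): a_2 · C_{1} = -4 · 1 = -4
  i = 4 (even): a_4 · C_{2} = -4 · 2 = -8

Summing the contributions: ∫_{−2}^{2} p(x) ρ_sc(x) dx = 5 + (-4) + (-8) = -7.


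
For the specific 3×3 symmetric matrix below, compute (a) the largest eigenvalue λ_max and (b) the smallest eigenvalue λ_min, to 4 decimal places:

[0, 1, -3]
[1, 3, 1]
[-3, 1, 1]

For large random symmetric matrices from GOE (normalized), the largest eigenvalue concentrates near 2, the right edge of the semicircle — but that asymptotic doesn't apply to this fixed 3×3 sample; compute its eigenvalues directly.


Since M is real symmetric, all three eigenvalues are real; they are the roots of det(λI − M) = λ³ − (tr M) λ² + s λ − det M, where s is the sum of the principal 2×2 minors.
tr M = 0 + 3 + 1 = 4.
s = (0·3 − 1²) + (0·1 − (-3)²) + (3·1 − 1²) = -1 + (-9) + 2 = -8.
det M (expand along row 1) = 0·2 − 1·4 + (-3)·10 = -34.
Characteristic polynomial: λ³ − 4λ² − 8λ + 34 = 0.
Substitute λ = y + (tr M)/3 = y + 1.333333 to remove the quadratic term: y³ + p·y + q = 0 with p = s − (tr M)²/3 = -13.333333 and q = −2(tr M)³/27 + (tr M)·s/3 − det M = 18.592593.
Three real roots ⇒ use the trigonometric (Viète) form: r = 2√(−p/3) = 4.216370, φ = arccos(3q/(p·r)) = arccos(-0.992165) = 3.016328 rad.
y_k = r·cos(φ/3 − 2πk/3) for k = 0, 1, 2 gives y = 2.258771, 1.953924, -4.212695.
λ_k = y_k + 1.333333 gives λ = 3.5921, 3.2873, -2.8794 (check: the sum is 4.0000 = tr M).

Hence λ_max = 3.5921 and λ_min = -2.8794.


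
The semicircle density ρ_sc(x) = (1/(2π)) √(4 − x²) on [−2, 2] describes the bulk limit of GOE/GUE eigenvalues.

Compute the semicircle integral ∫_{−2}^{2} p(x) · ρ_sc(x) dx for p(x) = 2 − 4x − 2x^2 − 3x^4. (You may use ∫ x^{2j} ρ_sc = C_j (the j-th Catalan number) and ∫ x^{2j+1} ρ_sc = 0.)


Write p(x) = Σ a_i x^i, split into monomials and integrate each against ρ_sc separately.
Using ∫ x^{2j} ρ_sc = C_j = (1/(j+1)) C(2j, j) (Catalan numbers) and ∫ x^{2j+1} ρ_sc = 0 (odd monomials vanish by symmetry):
  i = 0 (even): a_0 · C_{0} = 2 · 1 = 2
  i = 1 (odd): ∫ x^1 ρ_sc = 0 (vanishes)
  i = 2 (even): a_2 · C_{1} = -2 · 1 = -2
  i = 4 (even): a_4 · C_{2} = -3 · 2 = -6

Summing the contributions: ∫_{−2}^{2} p(x) ρ_sc(x) dx = 2 + (-2) + (-6) = -6.


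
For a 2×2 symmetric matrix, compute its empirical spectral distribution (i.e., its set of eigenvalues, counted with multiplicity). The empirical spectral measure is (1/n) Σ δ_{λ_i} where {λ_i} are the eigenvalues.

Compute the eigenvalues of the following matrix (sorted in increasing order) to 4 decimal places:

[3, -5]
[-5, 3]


Since M is real symmetric, both eigenvalues are real; they are the roots of det(λI − M) = λ² − (tr M) λ + det M.
tr M = 3 + 3 = 6.
det M = 3·3 − (-5)² = 9 − 25 = -16.
Characteristic polynomial: λ² − 6λ − 16 = 0.
Discriminant Δ = (tr M)² − 4·det M = 36 − (-64) = 100; √Δ = 10.000000.
λ = (tr M ± √Δ)/2 = (6 ± 10.000000)/2, giving (tr M − √Δ)/2 = -2.0000 and (tr M + √Δ)/2 = 8.0000.

Eigenvalues sorted in increasing order: [-2.0000, 8.0000].


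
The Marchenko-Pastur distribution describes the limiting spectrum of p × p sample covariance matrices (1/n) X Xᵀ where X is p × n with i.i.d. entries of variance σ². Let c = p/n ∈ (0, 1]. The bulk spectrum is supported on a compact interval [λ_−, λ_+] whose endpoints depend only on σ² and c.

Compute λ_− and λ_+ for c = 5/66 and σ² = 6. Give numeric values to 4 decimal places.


c = 5/66 = 0.075758; √c = 0.275241.
λ_− = σ² (1 − √c)² = 6 · (1 − 0.275241)² = 6 · (0.724759)² = 3.151654.
λ_+ = σ² (1 + √c)² = 6 · (1 + 0.275241)² = 6 · (1.275241)² = 9.757437.

Rounded to 4 decimal places: λ_− ≈ 3.1517, λ_+ ≈ 9.7574.


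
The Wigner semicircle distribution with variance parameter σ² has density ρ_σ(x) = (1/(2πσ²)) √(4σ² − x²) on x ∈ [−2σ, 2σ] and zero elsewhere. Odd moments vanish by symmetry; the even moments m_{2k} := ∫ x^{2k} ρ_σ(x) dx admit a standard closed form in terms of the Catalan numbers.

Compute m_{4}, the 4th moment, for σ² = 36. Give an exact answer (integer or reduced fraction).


By the scaled semicircle moment identity, m_{2k} = σ^{2k} · C_k with k = 2.
C_2 = (1/(k+1)) · C(2k, k) = (1/3) · C(4, 2) = (1/3) · 6 = 2.
σ^{2k} = (σ²)^k = (36)^2 = 1296.

Therefore m_{4} = σ^{4} · C_2 = 1296 · 2 = 2592.


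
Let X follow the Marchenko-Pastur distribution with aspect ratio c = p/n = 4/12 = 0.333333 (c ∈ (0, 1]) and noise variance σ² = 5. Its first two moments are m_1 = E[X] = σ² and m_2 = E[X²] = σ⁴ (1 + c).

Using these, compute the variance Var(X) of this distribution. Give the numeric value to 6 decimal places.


m_1 = E[X] = σ² = 5, so m_1² = 25.
m_2 = E[X²] = σ⁴ (1 + c) = 25 · (1 + 0.333333) = 25 · 1.333333 = 33.333333.
(Note m_2 − m_1² simplifies to c · σ⁴ = 0.333333 · 25.)

Var(X) = m_2 − m_1² = 33.333333 − 25 = 8.333333.


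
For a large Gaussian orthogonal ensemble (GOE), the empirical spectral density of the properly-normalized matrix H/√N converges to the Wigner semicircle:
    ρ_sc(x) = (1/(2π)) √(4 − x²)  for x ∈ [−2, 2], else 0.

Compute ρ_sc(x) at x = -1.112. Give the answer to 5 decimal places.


ρ_sc(x) = (1/(2π)) √(4 − x²). With x = -1.112:
  4 − x² = 4 − (-1.112)² = 4 − 1.236544 = 2.763456.
  √(4 − x²) = 1.662365.
  1/(2π) = 0.159155.
  ρ_sc(-1.112) = 0.159155 · 1.662365 = 0.264574.

Rounded to 5 decimal places: ρ_sc(-1.112) ≈ 0.26457.


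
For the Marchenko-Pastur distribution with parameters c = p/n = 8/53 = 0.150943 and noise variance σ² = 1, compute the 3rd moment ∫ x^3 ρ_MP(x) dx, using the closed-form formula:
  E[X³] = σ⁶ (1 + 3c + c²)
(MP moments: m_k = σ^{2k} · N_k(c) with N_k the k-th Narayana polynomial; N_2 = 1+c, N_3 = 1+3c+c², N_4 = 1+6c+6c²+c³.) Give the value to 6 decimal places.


E[X³] = σ⁶ (1 + 3c + c²) (third MP moment). With σ² = 1 (so σ⁶ = 1) and c = 8/53 = 0.150943: E[X³] = 1 · (1 + 3·0.150943 + (0.150943)²) = 1 · 1.475614.

So E[X^3] = 1.475614.


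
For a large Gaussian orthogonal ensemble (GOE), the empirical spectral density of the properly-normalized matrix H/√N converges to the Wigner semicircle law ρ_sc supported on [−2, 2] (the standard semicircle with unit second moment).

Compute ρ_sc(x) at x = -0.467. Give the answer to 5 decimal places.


ρ_sc(x) = (1/(2π)) √(4 − x²). With x = -0.467:
  4 − x² = 4 − (-0.467)² = 4 − 0.218089 = 3.781911.
  √(4 − x²) = 1.944714.
  1/(2π) = 0.159155.
  ρ_sc(-0.467) = 0.159155 · 1.944714 = 0.309511.

Rounded to 5 decimal places: ρ_sc(-0.467) ≈ 0.30951.


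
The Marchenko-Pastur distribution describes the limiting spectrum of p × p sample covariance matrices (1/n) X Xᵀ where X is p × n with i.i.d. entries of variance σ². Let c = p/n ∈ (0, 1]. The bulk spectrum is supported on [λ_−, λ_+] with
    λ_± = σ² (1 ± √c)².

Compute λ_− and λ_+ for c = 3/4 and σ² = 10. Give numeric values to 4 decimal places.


c = 3/4 = 0.750000; √c = 0.866025.
λ_− = σ² (1 − √c)² = 10 · (1 − 0.866025)² = 10 · (0.133975)² = 0.179492.
λ_+ = σ² (1 + √c)² = 10 · (1 + 0.866025)² = 10 · (1.866025)² = 34.820508.

Rounded to 4 decimal places: λ_− ≈ 0.1795, λ_+ ≈ 34.8205.


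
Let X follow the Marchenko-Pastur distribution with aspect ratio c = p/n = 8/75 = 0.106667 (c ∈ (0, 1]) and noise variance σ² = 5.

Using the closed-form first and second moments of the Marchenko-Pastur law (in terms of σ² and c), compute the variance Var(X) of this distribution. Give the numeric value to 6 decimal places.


Recall the MP moments m_1 = E[X] = σ² and m_2 = E[X²] = σ⁴ (1 + c).
m_1 = E[X] = σ² = 5, so m_1² = 25.
m_2 = E[X²] = σ⁴ (1 + c) = 25 · (1 + 0.106667) = 25 · 1.106667 = 27.666667.
(Note m_2 − m_1² simplifies to c · σ⁴ = 0.106667 · 25.)

Var(X) = m_2 − m_1² = 27.666667 − 25 = 2.666667.


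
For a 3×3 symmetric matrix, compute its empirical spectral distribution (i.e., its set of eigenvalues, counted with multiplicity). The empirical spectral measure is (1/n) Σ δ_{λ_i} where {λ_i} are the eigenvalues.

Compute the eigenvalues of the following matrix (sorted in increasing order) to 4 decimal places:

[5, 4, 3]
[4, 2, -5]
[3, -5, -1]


Since M is real symmetric, all three eigenvalues are real; they are the roots of det(λI − M) = λ³ − (tr M) λ² + s λ − det M, where s is the sum of the principal 2×2 minors.
tr M = 5 + 2 + (-1) = 6.
s = (5·2 − 4²) + (5·(-1) − 3²) + (2·(-1) − (-5)²) = -6 + (-14) + (-27) = -47.
det M (expand along row 1) = 5·(-27) − 4·11 + 3·(-26) = -257.
Characteristic polynomial: λ³ − 6λ² − 47λ + 257 = 0.
Substitute λ = y + (tr M)/3 = y + 2.000000 to remove the quadratic term: y³ + p·y + q = 0 with p = s − (tr M)²/3 = -59.000000 and q = −2(tr M)³/27 + (tr M)·s/3 − det M = 147.000000.
Three real roots ⇒ use the trigonometric (Viète) form: r = 2√(−p/3) = 8.869423, φ = arccos(3q/(p·r)) = arccos(-0.842735) = 2.573141 rad.
y_k = r·cos(φ/3 − 2πk/3) for k = 0, 1, 2 gives y = 5.802097, 2.908577, -8.710674.
λ_k = y_k + 2.000000 gives λ = 7.8021, 4.9086, -6.7107 (check: the sum is 6.0000 = tr M).

Eigenvalues sorted in increasing order: [-6.7107, 4.9086, 7.8021].
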